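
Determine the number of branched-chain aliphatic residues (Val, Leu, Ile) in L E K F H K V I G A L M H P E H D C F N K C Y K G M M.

Matching residues: L1, V7, I8, L11.

4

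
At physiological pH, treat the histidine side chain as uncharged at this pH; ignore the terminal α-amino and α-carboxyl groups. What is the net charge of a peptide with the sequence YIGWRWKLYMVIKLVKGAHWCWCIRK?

+6

At pH ~7.4 the Lys and Arg side chains are protonated (+1), the Asp and Glu side chains are deprotonated (−1), and with His taken as neutral all other side chains carry no charge.
Positive (K, R): R5, K7, K13, K16, R25, K26 → +6.
Negative (D, E): none → −0.
Net charge = (+6) + (−0) = +6.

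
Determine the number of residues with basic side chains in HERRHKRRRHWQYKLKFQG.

11

The basic amino acids are Lys (K), Arg (R), and His (H).
Matching residues: H1, R3, R4, H5, K6, R7, R8, R9, H10, K14, K16.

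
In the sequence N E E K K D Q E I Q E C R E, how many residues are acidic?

6

Only D (aspartate) and E (glutamate) carry a side-chain carboxylic acid.
Matching residues: E2, E3, D6, E8, E11, E14.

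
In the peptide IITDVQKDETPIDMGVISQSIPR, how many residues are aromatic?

Phenylalanine (F), tryptophan (W), and tyrosine (Y) have aromatic ring side chains.
None of the 23 residues belong to this group.

0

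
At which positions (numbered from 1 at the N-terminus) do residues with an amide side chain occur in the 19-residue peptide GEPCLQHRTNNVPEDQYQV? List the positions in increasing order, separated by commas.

6, 10, 11, 16, 18

Only N (asparagine) and Q (glutamine) carry a side-chain carboxamide.
Matching residues: Q6, N10, N11, Q16, Q18.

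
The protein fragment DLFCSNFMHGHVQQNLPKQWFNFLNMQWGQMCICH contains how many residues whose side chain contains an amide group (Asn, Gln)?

Matching residues: N6, Q13, Q14, N15, Q19, N22, N25, Q27, Q30.

9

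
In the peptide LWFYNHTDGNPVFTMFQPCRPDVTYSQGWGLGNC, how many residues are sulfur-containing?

3

Cysteine (C, thiol) and methionine (M, thioether) are the two sulfur-containing amino acids.
Matching residues: M15, C19, C34.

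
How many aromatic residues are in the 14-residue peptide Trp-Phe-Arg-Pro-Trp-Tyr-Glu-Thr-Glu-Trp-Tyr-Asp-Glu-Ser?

6

F, W, and Y each carry an aromatic ring on the side chain.
Matching residues: Trp1, Phe2, Trp5, Tyr6, Trp10, Tyr11.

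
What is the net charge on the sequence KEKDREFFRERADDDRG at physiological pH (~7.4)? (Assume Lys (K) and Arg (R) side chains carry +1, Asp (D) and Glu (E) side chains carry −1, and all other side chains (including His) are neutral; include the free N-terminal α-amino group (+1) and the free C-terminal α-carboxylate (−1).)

-1

Positive (K, R): K1, K3, R5, R9, R11, R16 → +6.
Negative (D, E): E2, D4, E6, E10, D13, D14, D15 → −7.
The N-terminus (+1) and C-terminus (−1) cancel.
Net charge = (+6) + (−7) = −1.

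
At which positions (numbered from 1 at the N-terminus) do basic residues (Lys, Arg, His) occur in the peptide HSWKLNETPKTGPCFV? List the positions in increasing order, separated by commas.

Matching residues: H1, K4, K10.

1, 4, 10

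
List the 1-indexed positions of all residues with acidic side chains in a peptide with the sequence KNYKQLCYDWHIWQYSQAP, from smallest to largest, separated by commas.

9

Aspartate (D) and glutamate (E) have carboxylic-acid side chains and are the acidic amino acids.
Matching residues: D9.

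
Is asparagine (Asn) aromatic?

No

F, W, and Y each carry an aromatic ring on the side chain.
Asparagine is not in this group.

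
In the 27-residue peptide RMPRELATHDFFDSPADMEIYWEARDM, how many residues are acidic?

The acidic residues are Asp (D) and Glu (E), whose side chains end in a carboxylate group.
Matching residues: E5, D10, D13, D17, E19, E23, D26.

7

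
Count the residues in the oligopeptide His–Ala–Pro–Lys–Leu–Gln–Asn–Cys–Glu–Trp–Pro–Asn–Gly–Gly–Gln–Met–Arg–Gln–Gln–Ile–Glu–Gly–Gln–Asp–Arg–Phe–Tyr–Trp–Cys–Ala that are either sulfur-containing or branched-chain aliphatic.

Sulfur-containing: C, M. Branched-chain aliphatic: I, L, V.
Sulfur-containing residues here: Cys8, Met16, Cys29 (3).
Branched-chain aliphatic residues here: Leu5, Ile20 (2).
The two groups share no amino acid, so total = 3 + 2 = 5.

5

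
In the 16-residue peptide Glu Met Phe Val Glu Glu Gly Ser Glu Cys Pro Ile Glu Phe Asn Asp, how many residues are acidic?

Only D (aspartate) and E (glutamate) carry a side-chain carboxylic acid.
Matching residues: Glu1, Glu5, Glu6, Glu9, Glu13, Asp16.

6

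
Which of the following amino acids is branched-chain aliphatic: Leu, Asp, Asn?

Valine (V), leucine (L), and isoleucine (I) are the branched-chain amino acids.
Of the listed options, only Leu belongs to this group.

Leu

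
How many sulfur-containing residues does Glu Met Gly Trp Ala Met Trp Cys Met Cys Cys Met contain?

Cysteine (C, thiol) and methionine (M, thioether) are the two sulfur-containing amino acids.
Matching residues: Met2, Met6, Cys8, Met9, Cys10, Cys11, Met12.

7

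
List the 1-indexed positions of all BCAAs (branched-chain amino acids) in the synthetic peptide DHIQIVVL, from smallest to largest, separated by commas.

V, L, and I make up the branched-chain aliphatic group.
Matching residues: I3, I5, V6, V7, L8.

3, 5, 6, 7, 8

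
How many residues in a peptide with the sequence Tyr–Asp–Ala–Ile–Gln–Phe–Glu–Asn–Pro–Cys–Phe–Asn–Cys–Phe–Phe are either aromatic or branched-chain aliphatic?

Aromatic: F, W, Y. Branched-chain aliphatic: I, L, V.
Aromatic residues here: Tyr1, Phe6, Phe11, Phe14, Phe15 (5).
Branched-chain aliphatic residues here: Ile4 (1).
The two groups share no amino acid, so total = 5 + 1 = 6.

6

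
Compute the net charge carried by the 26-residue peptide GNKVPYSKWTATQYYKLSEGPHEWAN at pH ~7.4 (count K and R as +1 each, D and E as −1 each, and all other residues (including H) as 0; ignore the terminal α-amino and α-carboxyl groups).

+1

Positive (K, R): K3, K8, K16 → +3.
Negative (D, E): E19, E23 → −2.
Net charge = (+3) + (−2) = +1.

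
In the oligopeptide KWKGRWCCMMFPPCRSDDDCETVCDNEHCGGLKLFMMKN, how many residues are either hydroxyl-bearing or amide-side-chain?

4

Hydroxyl-bearing: S, T, Y. Amide-side-chain: N, Q.
Hydroxyl-bearing residues here: S16, T22 (2).
Amide-side-chain residues here: N26, N39 (2).
The two groups share no amino acid, so total = 2 + 2 = 4.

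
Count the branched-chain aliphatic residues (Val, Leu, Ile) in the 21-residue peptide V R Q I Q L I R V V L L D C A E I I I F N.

Matching residues: V1, I4, L6, I7, V9, V10, L11, L12, I17, I18, I19.

11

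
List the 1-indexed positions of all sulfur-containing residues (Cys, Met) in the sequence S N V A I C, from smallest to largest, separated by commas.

Matching residues: C6.

6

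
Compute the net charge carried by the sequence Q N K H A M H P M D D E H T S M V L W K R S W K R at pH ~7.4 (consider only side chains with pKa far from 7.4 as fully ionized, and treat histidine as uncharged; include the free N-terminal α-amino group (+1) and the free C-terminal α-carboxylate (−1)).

Near pH 7.4, K and R contribute +1 each, D and E contribute −1 each, and every other side chain (His included, as stated) is uncharged.
Positive (K, R): K3, K20, R21, K24, R25 → +5.
Negative (D, E): D10, D11, E12 → −3.
The N-terminus (+1) and C-terminus (−1) cancel.
Net charge = (+5) + (−3) = +2.

+2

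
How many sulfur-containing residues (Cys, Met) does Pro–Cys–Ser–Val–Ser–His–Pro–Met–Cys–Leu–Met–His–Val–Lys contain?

Matching residues: Cys2, Met8, Cys9, Met11.

4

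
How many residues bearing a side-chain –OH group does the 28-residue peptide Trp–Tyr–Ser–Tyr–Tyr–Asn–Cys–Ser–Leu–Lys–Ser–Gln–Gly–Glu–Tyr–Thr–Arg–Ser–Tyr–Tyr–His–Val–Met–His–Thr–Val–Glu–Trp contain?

S, T, and Y are the three residues with a side-chain hydroxyl.
Matching residues: Tyr2, Ser3, Tyr4, Tyr5, Ser8, Ser11, Tyr15, Thr16, Ser18, Tyr19, Tyr20, Thr25.

12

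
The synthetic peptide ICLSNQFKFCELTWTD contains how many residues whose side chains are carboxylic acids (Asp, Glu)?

Matching residues: E11, D16.

2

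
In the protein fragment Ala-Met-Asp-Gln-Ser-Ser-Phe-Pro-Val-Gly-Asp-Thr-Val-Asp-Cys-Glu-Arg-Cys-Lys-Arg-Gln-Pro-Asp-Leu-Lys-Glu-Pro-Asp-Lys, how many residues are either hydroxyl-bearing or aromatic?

Hydroxyl-bearing: S, T, Y. Aromatic: F, W, Y.
Hydroxyl-bearing residues here: Ser5, Ser6, Thr12 (3).
Aromatic residues here: Phe7 (1).
(Y belongs to both groups, but none appear in this sequence.) Total = 3 + 1 = 4.

4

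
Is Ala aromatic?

No

Phenylalanine (F), tryptophan (W), and tyrosine (Y) have aromatic ring side chains.
Alanine is not in this group.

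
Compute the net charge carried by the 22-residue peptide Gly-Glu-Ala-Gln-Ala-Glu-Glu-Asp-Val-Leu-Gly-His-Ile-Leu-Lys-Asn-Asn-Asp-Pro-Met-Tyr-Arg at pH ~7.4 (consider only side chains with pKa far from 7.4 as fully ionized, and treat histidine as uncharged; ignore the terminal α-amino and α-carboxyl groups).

The side chains ionized at physiological pH are Lys/Arg (+1) and Asp/Glu (−1); with His treated as neutral, nothing else contributes.
Positive (K, R): Lys15, Arg22 → +2.
Negative (D, E): Glu2, Glu6, Glu7, Asp8, Asp18 → −5.
Net charge = (+2) + (−5) = −3.

-3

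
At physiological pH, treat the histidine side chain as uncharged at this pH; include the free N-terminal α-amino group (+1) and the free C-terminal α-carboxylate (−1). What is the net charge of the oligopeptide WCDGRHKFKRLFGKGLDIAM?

The side chains ionized at physiological pH are Lys/Arg (+1) and Asp/Glu (−1); with His treated as neutral, nothing else contributes.
Positive (K, R): R5, K7, K9, R10, K14 → +5.
Negative (D, E): D3, D17 → −2.
The N-terminus (+1) and C-terminus (−1) cancel.
Net charge = (+5) + (−2) = +3.

+3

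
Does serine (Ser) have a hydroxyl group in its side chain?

Serine (S), threonine (T), and tyrosine (Y) each carry a hydroxyl group on the side chain.
Serine is in this group.

Yes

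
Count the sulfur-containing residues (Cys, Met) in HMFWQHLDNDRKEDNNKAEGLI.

1

Matching residues: M2.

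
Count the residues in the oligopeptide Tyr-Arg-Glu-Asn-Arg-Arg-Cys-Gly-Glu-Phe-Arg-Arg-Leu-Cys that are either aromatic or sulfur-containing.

Aromatic: F, W, Y. Sulfur-containing: C, M.
Aromatic residues here: Tyr1, Phe10 (2).
Sulfur-containing residues here: Cys7, Cys14 (2).
The two groups share no amino acid, so total = 2 + 2 = 4.

4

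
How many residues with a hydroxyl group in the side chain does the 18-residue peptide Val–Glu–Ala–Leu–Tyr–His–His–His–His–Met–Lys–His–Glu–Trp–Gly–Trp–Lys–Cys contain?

The –OH-bearing residues are Ser, Thr (aliphatic alcohols), and Tyr (phenol).
Matching residues: Tyr5.

1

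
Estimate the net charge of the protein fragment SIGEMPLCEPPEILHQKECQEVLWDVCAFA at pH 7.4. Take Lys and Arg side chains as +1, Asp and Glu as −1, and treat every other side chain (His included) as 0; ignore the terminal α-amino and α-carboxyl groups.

Positive (K, R): K17 → +1.
Negative (D, E): E4, E9, E12, E18, E21, D25 → −6.
Net charge = (+1) + (−6) = −5.

-5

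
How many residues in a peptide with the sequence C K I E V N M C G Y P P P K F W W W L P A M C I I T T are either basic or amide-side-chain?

3

Basic: H, K, R. Amide-side-chain: N, Q.
Basic residues here: K2, K14 (2).
Amide-side-chain residues here: N6 (1).
The two groups share no amino acid, so total = 2 + 1 = 3.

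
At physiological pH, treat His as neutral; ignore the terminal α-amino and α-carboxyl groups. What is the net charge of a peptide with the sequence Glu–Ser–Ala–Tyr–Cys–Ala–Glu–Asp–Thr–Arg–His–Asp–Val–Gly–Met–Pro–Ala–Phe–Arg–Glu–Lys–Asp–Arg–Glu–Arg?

Near pH 7.4, K and R contribute +1 each, D and E contribute −1 each, and every other side chain (His included, as stated) is uncharged.
Positive (K, R): Arg10, Arg19, Lys21, Arg23, Arg25 → +5.
Negative (D, E): Glu1, Glu7, Asp8, Asp12, Glu20, Asp22, Glu24 → −7.
Net charge = (+5) + (−7) = −2.

-2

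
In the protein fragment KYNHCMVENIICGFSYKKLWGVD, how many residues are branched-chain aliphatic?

Valine (V), leucine (L), and isoleucine (I) are the branched-chain amino acids.
Matching residues: V7, I10, I11, L19, V22.

5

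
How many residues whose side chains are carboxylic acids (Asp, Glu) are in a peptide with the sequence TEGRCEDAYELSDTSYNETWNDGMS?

Matching residues: E2, E6, D7, E10, D13, E18, D22.

7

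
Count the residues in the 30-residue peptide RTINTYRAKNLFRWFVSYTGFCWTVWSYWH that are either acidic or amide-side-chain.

2

Acidic: D, E. Amide-side-chain: N, Q.
Acidic residues here: none (0).
Amide-side-chain residues here: N4, N10 (2).
The two groups share no amino acid, so total = 0 + 2 = 2.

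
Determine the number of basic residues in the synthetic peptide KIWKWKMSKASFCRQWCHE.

The basic amino acids are Lys (K), Arg (R), and His (H).
Matching residues: K1, K4, K6, K9, R14, H18.

6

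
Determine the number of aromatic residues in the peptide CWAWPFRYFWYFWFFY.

F, W, and Y each carry an aromatic ring on the side chain.
Matching residues: W2, W4, F6, Y8, F9, W10, Y11, F12, W13, F14, F15, Y16.

12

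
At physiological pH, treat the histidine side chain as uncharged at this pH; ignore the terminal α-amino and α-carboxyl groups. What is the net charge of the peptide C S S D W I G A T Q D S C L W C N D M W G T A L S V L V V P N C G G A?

-3

Near pH 7.4, K and R contribute +1 each, D and E contribute −1 each, and every other side chain (His included, as stated) is uncharged.
Positive (K, R): none → +0.
Negative (D, E): D4, D11, D18 → −3.
Net charge = (+0) + (−3) = −3.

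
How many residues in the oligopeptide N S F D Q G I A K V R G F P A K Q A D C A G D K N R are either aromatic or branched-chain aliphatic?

4

Aromatic: F, W, Y. Branched-chain aliphatic: I, L, V.
Aromatic residues here: F3, F13 (2).
Branched-chain aliphatic residues here: I7, V10 (2).
The two groups share no amino acid, so total = 2 + 2 = 4.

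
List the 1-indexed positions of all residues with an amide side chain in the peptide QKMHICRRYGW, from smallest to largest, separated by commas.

1

Asparagine (N) and glutamine (Q) have uncharged amide side chains.
Matching residues: Q1.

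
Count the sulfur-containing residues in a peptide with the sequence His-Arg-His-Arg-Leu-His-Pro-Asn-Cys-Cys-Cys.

Cysteine (C, thiol) and methionine (M, thioether) are the two sulfur-containing amino acids.
Matching residues: Cys9, Cys10, Cys11.

3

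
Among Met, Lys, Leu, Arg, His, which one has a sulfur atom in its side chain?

Met

Only Cys (C) and Met (M) have a sulfur atom in the side chain.
Of the listed options, only Met belongs to this group.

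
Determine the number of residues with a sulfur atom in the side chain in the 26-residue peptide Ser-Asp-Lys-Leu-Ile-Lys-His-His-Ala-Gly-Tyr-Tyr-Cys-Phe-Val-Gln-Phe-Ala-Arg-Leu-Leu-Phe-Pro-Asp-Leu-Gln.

1

Cysteine (C, thiol) and methionine (M, thioether) are the two sulfur-containing amino acids.
Matching residues: Cys13.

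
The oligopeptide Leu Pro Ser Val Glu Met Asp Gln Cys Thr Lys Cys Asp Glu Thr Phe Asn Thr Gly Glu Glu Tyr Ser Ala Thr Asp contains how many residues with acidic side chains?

The acidic residues are Asp (D) and Glu (E), whose side chains end in a carboxylate group.
Matching residues: Glu5, Asp7, Asp13, Glu14, Glu20, Glu21, Asp26.

7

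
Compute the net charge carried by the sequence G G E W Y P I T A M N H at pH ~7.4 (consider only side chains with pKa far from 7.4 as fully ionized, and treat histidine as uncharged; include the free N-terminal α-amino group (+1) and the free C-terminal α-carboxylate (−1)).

At pH ~7.4 the Lys and Arg side chains are protonated (+1), the Asp and Glu side chains are deprotonated (−1), and with His taken as neutral all other side chains carry no charge.
Positive (K, R): none → +0.
Negative (D, E): E3 → −1.
The N-terminus (+1) and C-terminus (−1) cancel.
Net charge = (+0) + (−1) = −1.

-1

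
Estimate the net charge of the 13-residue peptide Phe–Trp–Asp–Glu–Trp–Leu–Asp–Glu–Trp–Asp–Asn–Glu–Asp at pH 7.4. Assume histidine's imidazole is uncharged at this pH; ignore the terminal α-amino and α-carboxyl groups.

-7

The side chains ionized at physiological pH are Lys/Arg (+1) and Asp/Glu (−1); with His treated as neutral, nothing else contributes.
Positive (K, R): none → +0.
Negative (D, E): Asp3, Glu4, Asp7, Glu8, Asp10, Glu12, Asp13 → −7.
Net charge = (+0) + (−7) = −7.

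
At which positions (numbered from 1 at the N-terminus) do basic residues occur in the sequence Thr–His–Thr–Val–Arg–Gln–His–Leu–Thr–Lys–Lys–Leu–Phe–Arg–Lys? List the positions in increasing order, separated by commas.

K, R, and H are the three residues with basic side chains (ε-amine, guanidinium, and imidazole respectively).
Matching residues: His2, Arg5, His7, Lys10, Lys11, Arg14, Lys15.

2, 5, 7, 10, 11, 14, 15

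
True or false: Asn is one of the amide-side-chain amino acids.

True

The amide-side-chain residues are Asn (N) and Gln (Q).
Asparagine is in this group.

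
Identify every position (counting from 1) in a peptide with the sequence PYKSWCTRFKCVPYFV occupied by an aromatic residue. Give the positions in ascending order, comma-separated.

2, 5, 9, 14, 15

F, W, and Y each carry an aromatic ring on the side chain.
Matching residues: Y2, W5, F9, Y14, F15.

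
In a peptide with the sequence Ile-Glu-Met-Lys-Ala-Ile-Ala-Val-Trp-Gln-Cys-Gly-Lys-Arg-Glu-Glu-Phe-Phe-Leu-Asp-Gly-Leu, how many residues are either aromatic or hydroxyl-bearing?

3

Aromatic: F, W, Y. Hydroxyl-bearing: S, T, Y.
Aromatic residues here: Trp9, Phe17, Phe18 (3).
Hydroxyl-bearing residues here: none (0).
(Y belongs to both groups, but none appear in this sequence.) Total = 3 + 0 = 3.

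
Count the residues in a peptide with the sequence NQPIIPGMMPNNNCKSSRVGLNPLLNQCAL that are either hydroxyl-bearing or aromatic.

Hydroxyl-bearing: S, T, Y. Aromatic: F, W, Y.
Hydroxyl-bearing residues here: S16, S17 (2).
Aromatic residues here: none (0).
(Y belongs to both groups, but none appear in this sequence.) Total = 2 + 0 = 2.

2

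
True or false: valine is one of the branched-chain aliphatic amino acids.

Valine (V), leucine (L), and isoleucine (I) are the branched-chain amino acids.
Valine is in this group.

True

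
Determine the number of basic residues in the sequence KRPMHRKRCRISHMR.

9

K, R, and H are the three residues with basic side chains (ε-amine, guanidinium, and imidazole respectively).
Matching residues: K1, R2, H5, R6, K7, R8, R10, H13, R15.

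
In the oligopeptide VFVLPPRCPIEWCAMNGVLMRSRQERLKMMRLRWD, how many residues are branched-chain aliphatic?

The BCAAs are Val, Leu, and Ile — aliphatic side chains with a branch point.
Matching residues: V1, V3, L4, I10, V18, L19, L27, L32.

8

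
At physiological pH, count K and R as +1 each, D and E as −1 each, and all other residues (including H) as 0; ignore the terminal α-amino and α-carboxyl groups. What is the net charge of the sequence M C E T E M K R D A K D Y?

Positive (K, R): K7, R8, K11 → +3.
Negative (D, E): E3, E5, D9, D12 → −4.
Net charge = (+3) + (−4) = −1.

-1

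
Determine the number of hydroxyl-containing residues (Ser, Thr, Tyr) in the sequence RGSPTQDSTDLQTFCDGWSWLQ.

6

Matching residues: S3, T5, S8, T9, T13, S19.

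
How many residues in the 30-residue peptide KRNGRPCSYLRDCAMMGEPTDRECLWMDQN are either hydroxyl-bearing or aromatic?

4

Hydroxyl-bearing: S, T, Y. Aromatic: F, W, Y.
Hydroxyl-bearing residues here: S8, Y9, T20 (3).
Aromatic residues here: Y9, W26 (2).
Y is in both groups, so the 1 Y residue must not be double-counted.
Total = 3 + 2 − 1 = 4.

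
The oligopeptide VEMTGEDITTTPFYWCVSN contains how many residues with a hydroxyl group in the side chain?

S, T, and Y are the three residues with a side-chain hydroxyl.
Matching residues: T4, T9, T10, T11, Y14, S18.

6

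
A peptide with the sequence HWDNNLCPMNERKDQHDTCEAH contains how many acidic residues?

5

The acidic residues are Asp (D) and Glu (E), whose side chains end in a carboxylate group.
Matching residues: D3, E11, D14, D17, E20.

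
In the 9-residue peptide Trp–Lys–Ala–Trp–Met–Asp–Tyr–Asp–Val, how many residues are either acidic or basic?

Acidic: D, E. Basic: H, K, R.
Acidic residues here: Asp6, Asp8 (2).
Basic residues here: Lys2 (1).
The two groups share no amino acid, so total = 2 + 1 = 3.

3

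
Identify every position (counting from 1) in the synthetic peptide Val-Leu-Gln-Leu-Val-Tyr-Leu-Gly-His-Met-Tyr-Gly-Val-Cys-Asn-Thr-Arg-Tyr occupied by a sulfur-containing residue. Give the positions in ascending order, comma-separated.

Only Cys (C) and Met (M) have a sulfur atom in the side chain.
Matching residues: Met10, Cys14.

10, 14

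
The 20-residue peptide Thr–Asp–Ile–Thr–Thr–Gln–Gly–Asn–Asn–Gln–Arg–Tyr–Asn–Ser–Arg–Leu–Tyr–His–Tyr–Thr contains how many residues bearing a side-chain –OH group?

8

S, T, and Y are the three residues with a side-chain hydroxyl.
Matching residues: Thr1, Thr4, Thr5, Tyr12, Ser14, Tyr17, Tyr19, Thr20.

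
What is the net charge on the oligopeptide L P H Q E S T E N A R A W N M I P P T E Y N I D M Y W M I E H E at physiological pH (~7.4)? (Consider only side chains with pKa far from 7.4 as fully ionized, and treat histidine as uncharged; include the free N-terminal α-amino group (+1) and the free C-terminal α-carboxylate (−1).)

The side chains ionized at physiological pH are Lys/Arg (+1) and Asp/Glu (−1); with His treated as neutral, nothing else contributes.
Positive (K, R): R11 → +1.
Negative (D, E): E5, E8, E20, D24, E30, E32 → −6.
The N-terminus (+1) and C-terminus (−1) cancel.
Net charge = (+1) + (−6) = −5.

-5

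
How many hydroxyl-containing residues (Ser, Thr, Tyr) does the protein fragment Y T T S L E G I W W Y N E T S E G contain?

7

Matching residues: Y1, T2, T3, S4, Y11, T14, S15.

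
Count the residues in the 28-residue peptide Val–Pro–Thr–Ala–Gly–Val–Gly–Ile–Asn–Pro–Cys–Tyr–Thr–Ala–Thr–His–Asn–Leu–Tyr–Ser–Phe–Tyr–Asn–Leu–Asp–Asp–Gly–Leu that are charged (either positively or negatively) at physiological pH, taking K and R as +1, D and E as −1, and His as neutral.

Charged side chains at pH ~7.4: K, R (positive); D, E (negative).
Matching residues: Asp25, Asp26.

2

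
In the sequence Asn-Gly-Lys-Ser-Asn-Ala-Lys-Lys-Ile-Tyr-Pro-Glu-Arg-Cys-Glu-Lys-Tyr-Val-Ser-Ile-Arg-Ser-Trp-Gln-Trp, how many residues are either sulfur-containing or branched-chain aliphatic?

4

Sulfur-containing: C, M. Branched-chain aliphatic: I, L, V.
Sulfur-containing residues here: Cys14 (1).
Branched-chain aliphatic residues here: Ile9, Val18, Ile20 (3).
The two groups share no amino acid, so total = 1 + 3 = 4.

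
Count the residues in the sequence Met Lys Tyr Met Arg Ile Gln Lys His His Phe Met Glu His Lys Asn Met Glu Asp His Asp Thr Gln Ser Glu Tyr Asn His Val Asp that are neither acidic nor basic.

Acidic: D, E. Basic: K, R, H. All other residues are neither.
Matching residues: Met1, Tyr3, Met4, Ile6, Gln7, Phe11, Met12, Asn16, Met17, Thr22, Gln23, Ser24, Tyr26, Asn27, Val29.

15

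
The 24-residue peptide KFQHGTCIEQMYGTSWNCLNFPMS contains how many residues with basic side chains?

2

K, R, and H are the three residues with basic side chains (ε-amine, guanidinium, and imidazole respectively).
Matching residues: K1, H4.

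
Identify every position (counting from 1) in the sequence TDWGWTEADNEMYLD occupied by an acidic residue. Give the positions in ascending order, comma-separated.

Only D (aspartate) and E (glutamate) carry a side-chain carboxylic acid.
Matching residues: D2, E7, D9, E11, D15.

2, 7, 9, 11, 15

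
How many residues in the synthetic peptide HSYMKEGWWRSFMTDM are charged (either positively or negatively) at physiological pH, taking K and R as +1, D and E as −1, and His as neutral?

Charged side chains at pH ~7.4: K, R (positive); D, E (negative).
Matching residues: K5, E6, R10, D15.

4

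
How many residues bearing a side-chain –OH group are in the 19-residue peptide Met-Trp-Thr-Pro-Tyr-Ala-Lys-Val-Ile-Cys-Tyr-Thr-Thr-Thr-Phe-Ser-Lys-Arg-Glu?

7

Serine (S), threonine (T), and tyrosine (Y) each carry a hydroxyl group on the side chain.
Matching residues: Thr3, Tyr5, Tyr11, Thr12, Thr13, Thr14, Ser16.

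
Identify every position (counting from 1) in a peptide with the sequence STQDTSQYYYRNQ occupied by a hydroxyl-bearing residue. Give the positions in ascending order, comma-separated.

1, 2, 5, 6, 8, 9, 10

Serine (S), threonine (T), and tyrosine (Y) each carry a hydroxyl group on the side chain.
Matching residues: S1, T2, T5, S6, Y8, Y9, Y10.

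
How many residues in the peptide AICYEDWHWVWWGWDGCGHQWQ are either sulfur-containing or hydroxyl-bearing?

3

Sulfur-containing: C, M. Hydroxyl-bearing: S, T, Y.
Sulfur-containing residues here: C3, C17 (2).
Hydroxyl-bearing residues here: Y4 (1).
The two groups share no amino acid, so total = 2 + 1 = 3.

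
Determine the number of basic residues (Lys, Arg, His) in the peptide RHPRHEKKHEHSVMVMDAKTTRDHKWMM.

Matching residues: R1, H2, R4, H5, K7, K8, H9, H11, K19, R22, H24, K25.

12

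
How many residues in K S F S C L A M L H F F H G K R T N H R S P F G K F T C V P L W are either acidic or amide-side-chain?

1

Acidic: D, E. Amide-side-chain: N, Q.
Acidic residues here: none (0).
Amide-side-chain residues here: N18 (1).
The two groups share no amino acid, so total = 0 + 1 = 1.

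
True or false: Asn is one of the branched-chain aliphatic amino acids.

False

Valine (V), leucine (L), and isoleucine (I) are the branched-chain amino acids.
Asparagine is not in this group.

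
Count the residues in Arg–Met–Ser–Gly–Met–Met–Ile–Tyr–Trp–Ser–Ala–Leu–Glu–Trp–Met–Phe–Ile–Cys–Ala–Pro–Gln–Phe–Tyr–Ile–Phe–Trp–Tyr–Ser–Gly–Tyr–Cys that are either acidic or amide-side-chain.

Acidic: D, E. Amide-side-chain: N, Q.
Acidic residues here: Glu13 (1).
Amide-side-chain residues here: Gln21 (1).
The two groups share no amino acid, so total = 1 + 1 = 2.

2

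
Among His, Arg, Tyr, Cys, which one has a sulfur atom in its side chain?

Only Cys (C) and Met (M) have a sulfur atom in the side chain.
Of the listed options, only Cys belongs to this group.

Cys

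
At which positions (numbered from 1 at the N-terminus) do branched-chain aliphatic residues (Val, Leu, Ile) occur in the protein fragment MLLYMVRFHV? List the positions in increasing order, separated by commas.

2, 3, 6, 10

Matching residues: L2, L3, V6, V10.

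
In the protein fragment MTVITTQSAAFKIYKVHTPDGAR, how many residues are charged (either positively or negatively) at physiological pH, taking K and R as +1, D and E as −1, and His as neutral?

4

Charged side chains at pH ~7.4: K, R (positive); D, E (negative).
Matching residues: K12, K15, D20, R23.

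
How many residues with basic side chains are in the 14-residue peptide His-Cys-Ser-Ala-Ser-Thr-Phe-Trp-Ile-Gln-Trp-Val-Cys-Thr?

1

Lysine (K), arginine (R), and histidine (H) have basic, nitrogen-containing side chains.
Matching residues: His1.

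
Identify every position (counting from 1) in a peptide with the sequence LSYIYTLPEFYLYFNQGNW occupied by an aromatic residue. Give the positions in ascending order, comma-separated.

3, 5, 10, 11, 13, 14, 19

Matching residues: Y3, Y5, F10, Y11, Y13, F14, W19.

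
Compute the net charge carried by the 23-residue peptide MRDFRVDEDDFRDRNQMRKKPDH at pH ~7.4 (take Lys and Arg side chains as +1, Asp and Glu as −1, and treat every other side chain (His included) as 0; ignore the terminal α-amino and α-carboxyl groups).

0

Positive (K, R): R2, R5, R12, R14, R18, K19, K20 → +7.
Negative (D, E): D3, D7, E8, D9, D10, D13, D22 → −7.
Net charge = (+7) + (−7) = 0.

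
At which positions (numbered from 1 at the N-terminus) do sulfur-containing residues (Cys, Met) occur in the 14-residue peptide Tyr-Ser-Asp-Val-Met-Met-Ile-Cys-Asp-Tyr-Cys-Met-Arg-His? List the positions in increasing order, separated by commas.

Matching residues: Met5, Met6, Cys8, Cys11, Met12.

5, 6, 8, 11, 12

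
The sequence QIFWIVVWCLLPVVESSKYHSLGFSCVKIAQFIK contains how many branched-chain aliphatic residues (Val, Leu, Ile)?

12

Matching residues: I2, I5, V6, V7, L10, L11, V13, V14, L22, V27, I29, I33.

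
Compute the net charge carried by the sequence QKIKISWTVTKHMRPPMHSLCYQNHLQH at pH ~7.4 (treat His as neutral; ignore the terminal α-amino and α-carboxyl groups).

The side chains ionized at physiological pH are Lys/Arg (+1) and Asp/Glu (−1); with His treated as neutral, nothing else contributes.
Positive (K, R): K2, K4, K11, R14 → +4.
Negative (D, E): none → −0.
Net charge = (+4) + (−0) = +4.

+4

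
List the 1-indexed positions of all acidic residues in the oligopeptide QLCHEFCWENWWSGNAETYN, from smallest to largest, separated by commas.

The acidic residues are Asp (D) and Glu (E), whose side chains end in a carboxylate group.
Matching residues: E5, E9, E17.

5, 9, 17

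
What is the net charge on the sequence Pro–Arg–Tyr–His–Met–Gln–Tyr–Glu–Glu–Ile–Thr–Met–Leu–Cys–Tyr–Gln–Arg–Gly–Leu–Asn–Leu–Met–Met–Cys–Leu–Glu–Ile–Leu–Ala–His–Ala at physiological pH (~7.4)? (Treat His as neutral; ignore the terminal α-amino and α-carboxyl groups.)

The side chains ionized at physiological pH are Lys/Arg (+1) and Asp/Glu (−1); with His treated as neutral, nothing else contributes.
Positive (K, R): Arg2, Arg17 → +2.
Negative (D, E): Glu8, Glu9, Glu26 → −3.
Net charge = (+2) + (−3) = −1.

-1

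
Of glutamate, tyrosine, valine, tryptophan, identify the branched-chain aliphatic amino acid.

The BCAAs are Val, Leu, and Ile — aliphatic side chains with a branch point.
Of the listed options, only valine belongs to this group.

valine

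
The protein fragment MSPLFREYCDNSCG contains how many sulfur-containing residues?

Cysteine (C, thiol) and methionine (M, thioether) are the two sulfur-containing amino acids.
Matching residues: M1, C9, C13.

3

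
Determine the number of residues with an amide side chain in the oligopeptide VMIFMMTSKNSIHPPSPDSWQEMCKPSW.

2

Asparagine (N) and glutamine (Q) have uncharged amide side chains.
Matching residues: N10, Q21.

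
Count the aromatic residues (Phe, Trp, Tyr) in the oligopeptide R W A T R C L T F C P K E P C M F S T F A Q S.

Matching residues: W2, F9, F17, F20.

4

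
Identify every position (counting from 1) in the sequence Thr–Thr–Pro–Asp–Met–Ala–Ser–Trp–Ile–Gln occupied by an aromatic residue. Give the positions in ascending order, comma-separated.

8

The aromatic amino acids are Phe (F, benzyl), Trp (W, indole), and Tyr (Y, phenol).
Matching residues: Trp8.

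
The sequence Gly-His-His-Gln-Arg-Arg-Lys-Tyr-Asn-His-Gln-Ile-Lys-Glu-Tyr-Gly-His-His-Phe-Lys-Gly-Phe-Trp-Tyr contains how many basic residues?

10

Lysine (K), arginine (R), and histidine (H) have basic, nitrogen-containing side chains.
Matching residues: His2, His3, Arg5, Arg6, Lys7, His10, Lys13, His17, His18, Lys20.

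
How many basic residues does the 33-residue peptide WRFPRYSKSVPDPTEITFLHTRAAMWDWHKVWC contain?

Lysine (K), arginine (R), and histidine (H) have basic, nitrogen-containing side chains.
Matching residues: R2, R5, K8, H20, R22, H29, K30.

7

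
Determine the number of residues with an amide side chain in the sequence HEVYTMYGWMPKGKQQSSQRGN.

Asparagine (N) and glutamine (Q) have uncharged amide side chains.
Matching residues: Q15, Q16, Q19, N22.

4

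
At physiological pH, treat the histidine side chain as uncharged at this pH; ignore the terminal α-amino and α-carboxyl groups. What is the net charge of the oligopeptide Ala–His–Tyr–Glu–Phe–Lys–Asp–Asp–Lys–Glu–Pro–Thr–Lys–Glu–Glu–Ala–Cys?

At pH ~7.4 the Lys and Arg side chains are protonated (+1), the Asp and Glu side chains are deprotonated (−1), and with His taken as neutral all other side chains carry no charge.
Positive (K, R): Lys6, Lys9, Lys13 → +3.
Negative (D, E): Glu4, Asp7, Asp8, Glu10, Glu14, Glu15 → −6.
Net charge = (+3) + (−6) = −3.

-3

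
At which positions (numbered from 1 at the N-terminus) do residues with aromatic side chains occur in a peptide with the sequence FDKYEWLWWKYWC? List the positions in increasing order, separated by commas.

1, 4, 6, 8, 9, 11, 12

F, W, and Y each carry an aromatic ring on the side chain.
Matching residues: F1, Y4, W6, W8, W9, Y11, W12.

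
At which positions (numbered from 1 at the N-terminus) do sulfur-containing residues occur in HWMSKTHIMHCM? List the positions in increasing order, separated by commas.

3, 9, 11, 12

Cysteine (C, thiol) and methionine (M, thioether) are the two sulfur-containing amino acids.
Matching residues: M3, M9, C11, M12.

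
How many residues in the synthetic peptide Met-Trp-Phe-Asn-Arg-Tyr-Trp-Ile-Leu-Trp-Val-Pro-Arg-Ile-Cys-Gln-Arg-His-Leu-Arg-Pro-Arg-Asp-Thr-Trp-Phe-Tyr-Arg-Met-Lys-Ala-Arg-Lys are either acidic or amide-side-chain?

3

Acidic: D, E. Amide-side-chain: N, Q.
Acidic residues here: Asp23 (1).
Amide-side-chain residues here: Asn4, Gln16 (2).
The two groups share no amino acid, so total = 1 + 2 = 3.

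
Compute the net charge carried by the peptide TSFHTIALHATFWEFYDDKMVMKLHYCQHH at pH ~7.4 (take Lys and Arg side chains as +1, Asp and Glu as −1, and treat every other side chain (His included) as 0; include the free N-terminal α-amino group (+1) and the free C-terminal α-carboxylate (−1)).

-1

Positive (K, R): K19, K23 → +2.
Negative (D, E): E14, D17, D18 → −3.
The N-terminus (+1) and C-terminus (−1) cancel.
Net charge = (+2) + (−3) = −1.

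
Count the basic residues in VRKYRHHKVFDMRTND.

K, R, and H are the three residues with basic side chains (ε-amine, guanidinium, and imidazole respectively).
Matching residues: R2, K3, R5, H6, H7, K8, R13.

7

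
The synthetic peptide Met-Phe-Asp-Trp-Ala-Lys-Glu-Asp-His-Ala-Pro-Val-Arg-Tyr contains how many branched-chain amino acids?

Valine (V), leucine (L), and isoleucine (I) are the branched-chain amino acids.
Matching residues: Val12.

1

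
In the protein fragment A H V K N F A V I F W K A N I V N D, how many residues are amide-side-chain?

Only N (asparagine) and Q (glutamine) carry a side-chain carboxamide.
Matching residues: N5, N14, N17.

3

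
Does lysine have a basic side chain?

Yes

The basic amino acids are Lys (K), Arg (R), and His (H).
Lysine is in this group.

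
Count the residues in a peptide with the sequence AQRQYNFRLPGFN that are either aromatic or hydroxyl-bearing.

Aromatic: F, W, Y. Hydroxyl-bearing: S, T, Y.
Aromatic residues here: Y5, F7, F12 (3).
Hydroxyl-bearing residues here: Y5 (1).
Y is in both groups, so the 1 Y residue must not be double-counted.
Total = 3 + 1 − 1 = 3.

3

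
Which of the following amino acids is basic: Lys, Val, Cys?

The basic amino acids are Lys (K), Arg (R), and His (H).
Of the listed options, only Lys belongs to this group.

Lys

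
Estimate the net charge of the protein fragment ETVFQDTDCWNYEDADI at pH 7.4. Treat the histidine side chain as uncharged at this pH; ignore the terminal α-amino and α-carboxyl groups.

At pH ~7.4 the Lys and Arg side chains are protonated (+1), the Asp and Glu side chains are deprotonated (−1), and with His taken as neutral all other side chains carry no charge.
Positive (K, R): none → +0.
Negative (D, E): E1, D6, D8, E13, D14, D16 → −6.
Net charge = (+0) + (−6) = −6.

-6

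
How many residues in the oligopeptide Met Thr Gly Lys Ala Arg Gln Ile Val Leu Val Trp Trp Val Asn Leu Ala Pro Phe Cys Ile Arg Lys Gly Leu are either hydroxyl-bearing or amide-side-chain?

Hydroxyl-bearing: S, T, Y. Amide-side-chain: N, Q.
Hydroxyl-bearing residues here: Thr2 (1).
Amide-side-chain residues here: Gln7, Asn15 (2).
The two groups share no amino acid, so total = 1 + 2 = 3.

3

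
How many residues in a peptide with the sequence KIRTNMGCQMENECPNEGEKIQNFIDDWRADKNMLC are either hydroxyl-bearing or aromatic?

Hydroxyl-bearing: S, T, Y. Aromatic: F, W, Y.
Hydroxyl-bearing residues here: T4 (1).
Aromatic residues here: F24, W28 (2).
(Y belongs to both groups, but none appear in this sequence.) Total = 1 + 2 = 3.

3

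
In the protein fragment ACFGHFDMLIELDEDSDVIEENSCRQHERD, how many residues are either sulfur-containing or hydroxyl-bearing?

Sulfur-containing: C, M. Hydroxyl-bearing: S, T, Y.
Sulfur-containing residues here: C2, M8, C24 (3).
Hydroxyl-bearing residues here: S16, S23 (2).
The two groups share no amino acid, so total = 3 + 2 = 5.

5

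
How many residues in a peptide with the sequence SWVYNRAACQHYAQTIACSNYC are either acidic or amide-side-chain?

4

Acidic: D, E. Amide-side-chain: N, Q.
Acidic residues here: none (0).
Amide-side-chain residues here: N5, Q10, Q14, N20 (4).
The two groups share no amino acid, so total = 0 + 4 = 4.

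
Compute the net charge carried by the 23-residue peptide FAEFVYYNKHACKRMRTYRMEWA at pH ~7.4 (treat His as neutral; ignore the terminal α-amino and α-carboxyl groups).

The side chains ionized at physiological pH are Lys/Arg (+1) and Asp/Glu (−1); with His treated as neutral, nothing else contributes.
Positive (K, R): K9, K13, R14, R16, R19 → +5.
Negative (D, E): E3, E21 → −2.
Net charge = (+5) + (−2) = +3.

+3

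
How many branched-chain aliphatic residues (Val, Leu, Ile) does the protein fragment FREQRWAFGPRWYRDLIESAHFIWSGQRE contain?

Matching residues: L16, I17, I23.

3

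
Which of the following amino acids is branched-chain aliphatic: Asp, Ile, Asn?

Ile

V, L, and I make up the branched-chain aliphatic group.
Of the listed options, only Ile belongs to this group.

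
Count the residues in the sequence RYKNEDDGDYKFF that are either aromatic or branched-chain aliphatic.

Aromatic: F, W, Y. Branched-chain aliphatic: I, L, V.
Aromatic residues here: Y2, Y10, F12, F13 (4).
Branched-chain aliphatic residues here: none (0).
The two groups share no amino acid, so total = 4 + 0 = 4.

4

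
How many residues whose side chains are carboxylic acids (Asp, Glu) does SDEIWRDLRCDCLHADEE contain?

7

Matching residues: D2, E3, D7, D11, D16, E17, E18.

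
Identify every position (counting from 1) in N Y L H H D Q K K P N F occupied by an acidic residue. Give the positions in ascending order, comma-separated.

The acidic residues are Asp (D) and Glu (E), whose side chains end in a carboxylate group.
Matching residues: D6.

6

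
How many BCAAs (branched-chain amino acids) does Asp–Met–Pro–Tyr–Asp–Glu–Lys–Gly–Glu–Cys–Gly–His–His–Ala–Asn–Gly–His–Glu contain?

Valine (V), leucine (L), and isoleucine (I) are the branched-chain amino acids.
None of the 18 residues belong to this group.

0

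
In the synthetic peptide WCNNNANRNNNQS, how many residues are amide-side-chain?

8

Asparagine (N) and glutamine (Q) have uncharged amide side chains.
Matching residues: N3, N4, N5, N7, N9, N10, N11, Q12.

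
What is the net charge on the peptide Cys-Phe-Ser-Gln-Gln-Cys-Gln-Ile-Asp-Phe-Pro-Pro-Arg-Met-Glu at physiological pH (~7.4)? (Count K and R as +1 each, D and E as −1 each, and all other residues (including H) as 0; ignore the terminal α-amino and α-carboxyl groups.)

-1

Positive (K, R): Arg13 → +1.
Negative (D, E): Asp9, Glu15 → −2.
Net charge = (+1) + (−2) = −1.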